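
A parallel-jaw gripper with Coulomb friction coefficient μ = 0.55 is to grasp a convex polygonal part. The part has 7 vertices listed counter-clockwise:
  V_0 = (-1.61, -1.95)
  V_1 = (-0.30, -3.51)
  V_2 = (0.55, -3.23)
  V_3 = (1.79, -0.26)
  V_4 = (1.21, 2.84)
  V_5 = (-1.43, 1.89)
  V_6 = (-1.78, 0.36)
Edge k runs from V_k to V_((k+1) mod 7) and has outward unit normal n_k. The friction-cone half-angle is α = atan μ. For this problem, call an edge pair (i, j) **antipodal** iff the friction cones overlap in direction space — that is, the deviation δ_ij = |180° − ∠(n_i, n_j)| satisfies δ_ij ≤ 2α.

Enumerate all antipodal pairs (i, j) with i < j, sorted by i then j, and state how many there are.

count = 7; pairs: (0,3), (1,4), (2,4), (2,5), (2,6), (3,5), (3,6)

α = atan 0.55 = 28.81°;  2α = 57.62°
n_0 = (-0.7658, -0.6431)
n_1 = (+0.3129, -0.9498)
n_2 = (+0.9228, -0.3853)
n_3 = (+0.9829, +0.1839)
n_4 = (-0.3386, +0.9409)
n_5 = (-0.9748, +0.2230)
n_6 = (-0.9973, -0.0734)
  (0,1): δ = 111.79°  ·
  (0,2): δ = 62.68°  ·
  (0,3): δ = 29.42°  ✓
  (0,4): δ = 69.77°  ·
  (0,5): δ = 127.09°  ·
  (0,6): δ = 144.19°  ·
  (1,2): δ = 130.89°  ·
  (1,3): δ = 97.64°  ·
  (1,4): δ = 1.56°  ✓
  (1,5): δ = 58.88°  ·
  (1,6): δ = 75.98°  ·
  (2,3): δ = 146.74°  ·
  (2,4): δ = 47.55°  ✓
  (2,5): δ = 9.78°  ✓
  (2,6): δ = 26.87°  ✓
  (3,4): δ = 80.81°  ·
  (3,5): δ = 23.48°  ✓
  (3,6): δ = 6.39°  ✓
  (4,5): δ = 122.68°  ·
  (4,6): δ = 105.58°  ·
  (5,6): δ = 162.91°  ·
antipodal pairs: 7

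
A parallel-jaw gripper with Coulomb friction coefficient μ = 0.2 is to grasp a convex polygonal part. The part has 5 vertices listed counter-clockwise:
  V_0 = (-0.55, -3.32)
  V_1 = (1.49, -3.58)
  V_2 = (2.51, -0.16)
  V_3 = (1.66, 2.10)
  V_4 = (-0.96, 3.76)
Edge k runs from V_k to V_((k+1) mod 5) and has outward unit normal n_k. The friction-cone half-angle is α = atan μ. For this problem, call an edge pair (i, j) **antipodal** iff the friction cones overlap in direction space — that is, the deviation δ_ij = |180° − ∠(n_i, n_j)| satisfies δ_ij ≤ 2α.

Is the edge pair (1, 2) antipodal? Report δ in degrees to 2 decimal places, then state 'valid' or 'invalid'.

α = atan 0.2 = 11.31°;  2α = 22.62°
edge 1: e_1 = (+1.02, +3.42);  n_1 = (+0.9583, -0.2858)
edge 2: e_2 = (-0.85, +2.26);  n_2 = (+0.9360, +0.3520)
∠(n_1, n_2) = 37.22°
δ = |180° − 37.22°| = 142.78°
142.78° > 2α = 22.62°  →  invalid

δ = 142.78°, invalid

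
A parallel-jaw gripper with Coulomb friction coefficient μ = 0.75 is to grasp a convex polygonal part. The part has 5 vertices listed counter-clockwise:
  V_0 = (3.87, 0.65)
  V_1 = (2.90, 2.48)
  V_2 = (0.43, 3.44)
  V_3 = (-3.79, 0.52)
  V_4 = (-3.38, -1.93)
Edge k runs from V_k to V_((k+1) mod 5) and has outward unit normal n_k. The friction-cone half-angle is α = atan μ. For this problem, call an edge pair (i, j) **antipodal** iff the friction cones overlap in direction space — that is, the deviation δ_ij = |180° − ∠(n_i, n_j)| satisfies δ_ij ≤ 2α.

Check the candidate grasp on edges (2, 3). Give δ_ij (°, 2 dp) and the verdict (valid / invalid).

δ = 115.18°, invalid

α = atan 0.75 = 36.87°;  2α = 73.74°
edge 2: e_2 = (-4.22, -2.92);  n_2 = (-0.5690, +0.8223)
edge 3: e_3 = (+0.41, -2.45);  n_3 = (-0.9863, -0.1651)
∠(n_2, n_3) = 64.82°
δ = |180° − 64.82°| = 115.18°
115.18° > 2α = 73.74°  →  invalid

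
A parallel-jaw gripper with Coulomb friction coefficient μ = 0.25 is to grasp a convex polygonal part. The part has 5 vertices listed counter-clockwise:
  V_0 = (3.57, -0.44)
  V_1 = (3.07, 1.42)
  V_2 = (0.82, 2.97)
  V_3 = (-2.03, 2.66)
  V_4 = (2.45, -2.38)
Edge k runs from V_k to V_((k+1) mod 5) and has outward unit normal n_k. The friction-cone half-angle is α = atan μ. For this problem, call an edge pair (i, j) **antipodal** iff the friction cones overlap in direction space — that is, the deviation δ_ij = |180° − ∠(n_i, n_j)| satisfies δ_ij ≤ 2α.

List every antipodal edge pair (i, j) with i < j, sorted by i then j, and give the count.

count = 2; pairs: (0,3), (1,3)

α = atan 0.25 = 14.04°;  2α = 28.07°
n_0 = (+0.9657, +0.2596)
n_1 = (+0.5673, +0.8235)
n_2 = (-0.1081, +0.9941)
n_3 = (-0.7474, -0.6644)
n_4 = (+0.8660, -0.5000)
  (0,1): δ = 139.61°  ·
  (0,2): δ = 98.84°  ·
  (0,3): δ = 26.59°  ✓
  (0,4): δ = 134.95°  ·
  (1,2): δ = 139.23°  ·
  (1,3): δ = 13.80°  ✓
  (1,4): δ = 94.56°  ·
  (2,3): δ = 54.57°  ·
  (2,4): δ = 53.79°  ·
  (3,4): δ = 71.63°  ·
antipodal pairs: 2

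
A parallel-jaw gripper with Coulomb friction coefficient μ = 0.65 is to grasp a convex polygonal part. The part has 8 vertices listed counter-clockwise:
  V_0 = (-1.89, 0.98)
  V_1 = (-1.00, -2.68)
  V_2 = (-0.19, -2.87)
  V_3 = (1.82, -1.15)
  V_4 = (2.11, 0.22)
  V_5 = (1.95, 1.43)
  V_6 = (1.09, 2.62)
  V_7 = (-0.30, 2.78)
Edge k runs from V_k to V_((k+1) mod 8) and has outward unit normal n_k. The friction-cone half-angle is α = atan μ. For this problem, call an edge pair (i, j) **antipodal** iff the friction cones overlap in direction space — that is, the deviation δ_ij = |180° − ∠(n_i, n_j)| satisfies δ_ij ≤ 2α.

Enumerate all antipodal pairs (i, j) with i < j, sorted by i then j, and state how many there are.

α = atan 0.65 = 33.02°;  2α = 66.05°
n_0 = (-0.9717, -0.2363)
n_1 = (-0.2284, -0.9736)
n_2 = (+0.6502, -0.7598)
n_3 = (+0.9783, -0.2071)
n_4 = (+0.9914, +0.1311)
n_5 = (+0.8105, +0.5857)
n_6 = (+0.1144, +0.9934)
n_7 = (-0.7495, +0.6620)
  (0,1): δ = 116.87°  ·
  (0,2): δ = 63.11°  ✓
  (0,3): δ = 25.62°  ✓
  (0,4): δ = 6.13°  ✓
  (0,5): δ = 22.19°  ✓
  (0,6): δ = 69.77°  ·
  (0,7): δ = 124.88°  ·
  (1,2): δ = 126.24°  ·
  (1,3): δ = 88.75°  ·
  (1,4): δ = 69.27°  ·
  (1,5): δ = 40.94°  ✓
  (1,6): δ = 6.63°  ✓
  (1,7): δ = 61.75°  ✓
  (2,3): δ = 142.51°  ·
  (2,4): δ = 123.02°  ·
  (2,5): δ = 94.70°  ·
  (2,6): δ = 47.12°  ✓
  (2,7): δ = 7.99°  ✓
  (3,4): δ = 160.52°  ·
  (3,5): δ = 132.19°  ·
  (3,6): δ = 84.61°  ·
  (3,7): δ = 29.50°  ✓
  (4,5): δ = 151.68°  ·
  (4,6): δ = 104.10°  ·
  (4,7): δ = 48.99°  ✓
  (5,6): δ = 132.42°  ·
  (5,7): δ = 77.31°  ·
  (6,7): δ = 124.89°  ·
antipodal pairs: 11

count = 11; pairs: (0,2), (0,3), (0,4), (0,5), (1,5), (1,6), (1,7), (2,6), (2,7), (3,7), (4,7)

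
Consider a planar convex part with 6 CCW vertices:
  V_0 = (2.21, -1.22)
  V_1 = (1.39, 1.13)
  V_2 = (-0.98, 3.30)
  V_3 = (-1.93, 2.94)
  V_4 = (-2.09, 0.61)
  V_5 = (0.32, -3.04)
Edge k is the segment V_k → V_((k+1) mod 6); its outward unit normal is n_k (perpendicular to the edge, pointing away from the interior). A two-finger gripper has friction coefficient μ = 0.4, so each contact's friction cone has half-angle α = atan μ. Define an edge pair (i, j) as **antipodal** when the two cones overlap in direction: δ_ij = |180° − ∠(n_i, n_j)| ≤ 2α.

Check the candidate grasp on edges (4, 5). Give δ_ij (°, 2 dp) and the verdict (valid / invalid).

α = atan 0.4 = 21.80°;  2α = 43.60°
edge 4: e_4 = (+2.41, -3.65);  n_4 = (-0.8345, -0.5510)
edge 5: e_5 = (+1.89, +1.82);  n_5 = (+0.6936, -0.7203)
∠(n_4, n_5) = 100.48°
δ = |180° − 100.48°| = 79.52°
79.52° > 2α = 43.60°  →  invalid

δ = 79.52°, invalid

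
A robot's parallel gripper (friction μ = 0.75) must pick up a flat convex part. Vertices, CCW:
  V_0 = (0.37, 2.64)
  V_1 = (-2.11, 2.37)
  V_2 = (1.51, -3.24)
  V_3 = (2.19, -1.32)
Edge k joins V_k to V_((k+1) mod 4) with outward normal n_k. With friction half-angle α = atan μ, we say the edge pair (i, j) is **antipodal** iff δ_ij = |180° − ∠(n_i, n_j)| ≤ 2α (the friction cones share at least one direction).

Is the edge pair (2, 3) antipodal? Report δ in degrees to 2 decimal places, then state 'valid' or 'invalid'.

α = atan 0.75 = 36.87°;  2α = 73.74°
edge 2: e_2 = (+0.68, +1.92);  n_2 = (+0.9426, -0.3338)
edge 3: e_3 = (-1.82, +3.96);  n_3 = (+0.9086, +0.4176)
∠(n_2, n_3) = 44.19°
δ = |180° − 44.19°| = 135.81°
135.81° > 2α = 73.74°  →  invalid

δ = 135.81°, invalid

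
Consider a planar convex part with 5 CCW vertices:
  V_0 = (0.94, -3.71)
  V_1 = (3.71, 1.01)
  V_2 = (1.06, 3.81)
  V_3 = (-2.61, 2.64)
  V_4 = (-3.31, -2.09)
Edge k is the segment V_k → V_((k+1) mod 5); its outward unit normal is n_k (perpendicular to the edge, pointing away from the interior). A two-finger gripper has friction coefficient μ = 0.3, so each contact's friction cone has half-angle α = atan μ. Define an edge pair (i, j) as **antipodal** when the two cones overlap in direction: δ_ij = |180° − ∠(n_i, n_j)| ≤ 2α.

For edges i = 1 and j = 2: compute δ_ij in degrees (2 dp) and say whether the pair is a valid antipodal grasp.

α = atan 0.3 = 16.70°;  2α = 33.40°
edge 1: e_1 = (-2.65, +2.80);  n_1 = (+0.7263, +0.6874)
edge 2: e_2 = (-3.67, -1.17);  n_2 = (-0.3037, +0.9528)
∠(n_1, n_2) = 64.26°
δ = |180° − 64.26°| = 115.74°
115.74° > 2α = 33.40°  →  invalid

δ = 115.74°, invalid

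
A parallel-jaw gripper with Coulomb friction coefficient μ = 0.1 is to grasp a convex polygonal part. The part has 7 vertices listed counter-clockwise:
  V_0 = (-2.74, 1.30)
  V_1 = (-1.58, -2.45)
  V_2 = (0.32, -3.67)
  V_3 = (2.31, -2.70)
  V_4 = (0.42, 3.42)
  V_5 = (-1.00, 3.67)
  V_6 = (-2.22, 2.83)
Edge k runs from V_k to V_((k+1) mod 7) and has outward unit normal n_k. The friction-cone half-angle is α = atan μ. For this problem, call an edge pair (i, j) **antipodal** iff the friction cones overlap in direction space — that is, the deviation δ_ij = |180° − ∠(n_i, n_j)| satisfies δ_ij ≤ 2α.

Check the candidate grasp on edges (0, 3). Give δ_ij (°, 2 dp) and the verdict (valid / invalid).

α = atan 0.1 = 5.71°;  2α = 11.42°
edge 0: e_0 = (+1.16, -3.75);  n_0 = (-0.9553, -0.2955)
edge 3: e_3 = (-1.89, +6.12);  n_3 = (+0.9555, +0.2951)
∠(n_0, n_3) = 179.97°
δ = |180° − 179.97°| = 0.03°
0.03° ≤ 2α = 11.42°  →  valid

δ = 0.03°, valid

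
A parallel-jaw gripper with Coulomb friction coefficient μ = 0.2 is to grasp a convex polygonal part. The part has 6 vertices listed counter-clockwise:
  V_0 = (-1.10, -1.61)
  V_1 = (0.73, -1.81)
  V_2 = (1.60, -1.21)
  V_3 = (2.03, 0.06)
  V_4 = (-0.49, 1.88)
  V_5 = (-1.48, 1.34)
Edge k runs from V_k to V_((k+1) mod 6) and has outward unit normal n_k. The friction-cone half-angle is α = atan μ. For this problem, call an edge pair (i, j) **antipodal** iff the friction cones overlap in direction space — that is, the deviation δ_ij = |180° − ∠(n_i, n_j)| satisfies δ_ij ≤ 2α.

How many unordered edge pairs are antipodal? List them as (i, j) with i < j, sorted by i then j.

count = 1; pairs: (1,4)

α = atan 0.2 = 11.31°;  2α = 22.62°
n_0 = (-0.1086, -0.9941)
n_1 = (+0.5677, -0.8232)
n_2 = (+0.9472, -0.3207)
n_3 = (+0.5855, +0.8107)
n_4 = (-0.4789, +0.8779)
n_5 = (-0.9918, -0.1278)
  (0,1): δ = 139.17°  ·
  (0,2): δ = 102.47°  ·
  (0,3): δ = 29.60°  ·
  (0,4): δ = 34.85°  ·
  (0,5): δ = 103.58°  ·
  (1,2): δ = 143.30°  ·
  (1,3): δ = 70.43°  ·
  (1,4): δ = 5.98°  ✓
  (1,5): δ = 62.75°  ·
  (2,3): δ = 107.13°  ·
  (2,4): δ = 42.68°  ·
  (2,5): δ = 26.05°  ·
  (3,4): δ = 115.55°  ·
  (3,5): δ = 46.82°  ·
  (4,5): δ = 111.27°  ·
antipodal pairs: 1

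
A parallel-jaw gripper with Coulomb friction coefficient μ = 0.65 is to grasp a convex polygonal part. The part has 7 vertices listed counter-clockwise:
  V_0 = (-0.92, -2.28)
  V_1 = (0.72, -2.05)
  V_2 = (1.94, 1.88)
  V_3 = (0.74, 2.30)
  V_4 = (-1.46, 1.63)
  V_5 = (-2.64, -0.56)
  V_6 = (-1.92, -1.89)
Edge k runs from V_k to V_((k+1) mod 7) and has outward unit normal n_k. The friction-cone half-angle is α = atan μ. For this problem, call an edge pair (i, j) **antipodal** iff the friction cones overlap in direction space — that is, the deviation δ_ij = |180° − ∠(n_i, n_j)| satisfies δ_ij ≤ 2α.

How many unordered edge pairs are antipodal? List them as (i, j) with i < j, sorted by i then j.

count = 9; pairs: (0,2), (0,3), (0,4), (1,3), (1,4), (1,5), (2,5), (2,6), (3,6)

α = atan 0.65 = 33.02°;  2α = 66.05°
n_0 = (+0.1389, -0.9903)
n_1 = (+0.9550, -0.2965)
n_2 = (+0.3304, +0.9439)
n_3 = (-0.2913, +0.9566)
n_4 = (-0.8803, +0.4743)
n_5 = (-0.8794, -0.4761)
n_6 = (-0.3633, -0.9317)
  (0,1): δ = 115.23°  ·
  (0,2): δ = 27.27°  ✓
  (0,3): δ = 8.95°  ✓
  (0,4): δ = 53.70°  ✓
  (0,5): δ = 110.45°  ·
  (0,6): δ = 150.71°  ·
  (1,2): δ = 92.04°  ·
  (1,3): δ = 55.82°  ✓
  (1,4): δ = 11.07°  ✓
  (1,5): δ = 45.68°  ✓
  (1,6): δ = 85.94°  ·
  (2,3): δ = 143.77°  ·
  (2,4): δ = 99.03°  ·
  (2,5): δ = 42.28°  ✓
  (2,6): δ = 2.02°  ✓
  (3,4): δ = 135.25°  ·
  (3,5): δ = 78.51°  ·
  (3,6): δ = 38.24°  ✓
  (4,5): δ = 123.25°  ·
  (4,6): δ = 82.99°  ·
  (5,6): δ = 139.73°  ·
antipodal pairs: 9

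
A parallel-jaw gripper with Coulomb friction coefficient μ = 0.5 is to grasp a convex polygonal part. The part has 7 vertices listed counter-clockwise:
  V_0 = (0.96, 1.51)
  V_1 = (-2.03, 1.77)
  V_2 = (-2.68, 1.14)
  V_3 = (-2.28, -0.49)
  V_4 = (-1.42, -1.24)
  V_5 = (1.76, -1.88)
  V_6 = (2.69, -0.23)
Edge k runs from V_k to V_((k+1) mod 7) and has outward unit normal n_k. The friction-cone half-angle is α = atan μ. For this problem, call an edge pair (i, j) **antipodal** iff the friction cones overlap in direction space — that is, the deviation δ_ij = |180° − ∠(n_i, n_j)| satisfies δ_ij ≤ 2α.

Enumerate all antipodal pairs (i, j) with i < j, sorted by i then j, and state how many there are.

α = atan 0.5 = 26.57°;  2α = 53.13°
n_0 = (+0.0866, +0.9962)
n_1 = (-0.6960, +0.7181)
n_2 = (-0.9712, -0.2383)
n_3 = (-0.6573, -0.7537)
n_4 = (-0.1973, -0.9803)
n_5 = (+0.8712, -0.4910)
n_6 = (+0.7091, +0.7051)
  (0,1): δ = 130.93°  ·
  (0,2): δ = 71.24°  ·
  (0,3): δ = 36.12°  ✓
  (0,4): δ = 6.41°  ✓
  (0,5): δ = 65.56°  ·
  (0,6): δ = 139.80°  ·
  (1,2): δ = 120.32°  ·
  (1,3): δ = 85.20°  ·
  (1,4): δ = 55.48°  ·
  (1,5): δ = 16.49°  ✓
  (1,6): δ = 90.73°  ·
  (2,3): δ = 144.88°  ·
  (2,4): δ = 115.17°  ·
  (2,5): δ = 43.20°  ✓
  (2,6): δ = 31.05°  ✓
  (3,4): δ = 150.29°  ·
  (3,5): δ = 78.32°  ·
  (3,6): δ = 4.07°  ✓
  (4,5): δ = 108.03°  ·
  (4,6): δ = 33.79°  ✓
  (5,6): δ = 105.76°  ·
antipodal pairs: 7

count = 7; pairs: (0,3), (0,4), (1,5), (2,5), (2,6), (3,6), (4,6)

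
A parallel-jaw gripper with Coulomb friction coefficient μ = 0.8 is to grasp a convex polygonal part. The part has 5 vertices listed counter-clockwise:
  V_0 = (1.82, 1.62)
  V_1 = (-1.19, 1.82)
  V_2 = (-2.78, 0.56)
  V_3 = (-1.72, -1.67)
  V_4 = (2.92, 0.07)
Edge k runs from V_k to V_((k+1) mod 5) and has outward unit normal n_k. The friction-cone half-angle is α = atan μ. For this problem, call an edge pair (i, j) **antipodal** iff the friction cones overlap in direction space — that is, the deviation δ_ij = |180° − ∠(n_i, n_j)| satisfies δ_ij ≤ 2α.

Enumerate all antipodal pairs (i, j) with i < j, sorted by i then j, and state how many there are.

α = atan 0.8 = 38.66°;  2α = 77.32°
n_0 = (+0.0663, +0.9978)
n_1 = (-0.6211, +0.7837)
n_2 = (-0.9032, -0.4293)
n_3 = (+0.3511, -0.9363)
n_4 = (+0.8155, +0.5787)
  (0,1): δ = 137.80°  ·
  (0,2): δ = 60.78°  ✓
  (0,3): δ = 24.36°  ✓
  (0,4): δ = 129.16°  ·
  (1,2): δ = 102.97°  ·
  (1,3): δ = 17.84°  ✓
  (1,4): δ = 86.97°  ·
  (2,3): δ = 94.87°  ·
  (2,4): δ = 9.94°  ✓
  (3,4): δ = 75.19°  ✓
antipodal pairs: 5

count = 5; pairs: (0,2), (0,3), (1,3), (2,4), (3,4)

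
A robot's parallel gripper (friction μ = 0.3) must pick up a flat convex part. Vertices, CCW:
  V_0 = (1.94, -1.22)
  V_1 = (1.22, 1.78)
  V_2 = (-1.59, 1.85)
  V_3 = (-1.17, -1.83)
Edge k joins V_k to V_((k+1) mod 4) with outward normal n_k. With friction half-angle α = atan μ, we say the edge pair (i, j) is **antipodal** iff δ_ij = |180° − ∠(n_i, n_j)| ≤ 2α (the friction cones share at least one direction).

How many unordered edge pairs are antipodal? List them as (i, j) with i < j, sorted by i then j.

count = 2; pairs: (0,2), (1,3)

α = atan 0.3 = 16.70°;  2α = 33.40°
n_0 = (+0.9724, +0.2334)
n_1 = (+0.0249, +0.9997)
n_2 = (-0.9936, -0.1134)
n_3 = (+0.1925, -0.9813)
  (0,1): δ = 104.92°  ·
  (0,2): δ = 6.98°  ✓
  (0,3): δ = 87.60°  ·
  (1,2): δ = 82.06°  ·
  (1,3): δ = 12.52°  ✓
  (2,3): δ = 85.41°  ·
antipodal pairs: 2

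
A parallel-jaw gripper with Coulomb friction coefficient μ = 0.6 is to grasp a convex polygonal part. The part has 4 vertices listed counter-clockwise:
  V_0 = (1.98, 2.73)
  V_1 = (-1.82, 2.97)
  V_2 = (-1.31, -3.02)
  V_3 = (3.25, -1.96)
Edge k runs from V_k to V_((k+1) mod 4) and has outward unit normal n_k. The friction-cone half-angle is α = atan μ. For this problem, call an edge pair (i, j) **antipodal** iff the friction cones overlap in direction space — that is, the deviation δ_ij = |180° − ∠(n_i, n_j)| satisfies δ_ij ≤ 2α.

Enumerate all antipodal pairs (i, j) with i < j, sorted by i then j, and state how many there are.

count = 2; pairs: (0,2), (1,3)

α = atan 0.6 = 30.96°;  2α = 61.93°
n_0 = (+0.0630, +0.9980)
n_1 = (-0.9964, -0.0848)
n_2 = (+0.2264, -0.9740)
n_3 = (+0.9652, +0.2614)
  (0,1): δ = 81.52°  ·
  (0,2): δ = 16.70°  ✓
  (0,3): δ = 108.77°  ·
  (1,2): δ = 81.78°  ·
  (1,3): δ = 10.29°  ✓
  (2,3): δ = 87.93°  ·
antipodal pairs: 2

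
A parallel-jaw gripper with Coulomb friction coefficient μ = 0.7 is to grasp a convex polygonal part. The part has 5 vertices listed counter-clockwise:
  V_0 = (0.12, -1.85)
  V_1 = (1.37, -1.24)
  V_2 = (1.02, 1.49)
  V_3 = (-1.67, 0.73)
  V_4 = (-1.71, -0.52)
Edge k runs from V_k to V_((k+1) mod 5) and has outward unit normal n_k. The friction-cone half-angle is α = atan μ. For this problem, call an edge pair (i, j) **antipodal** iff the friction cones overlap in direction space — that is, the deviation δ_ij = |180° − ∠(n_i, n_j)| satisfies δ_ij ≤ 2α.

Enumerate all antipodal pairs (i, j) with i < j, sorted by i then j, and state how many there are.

count = 5; pairs: (0,2), (0,3), (1,3), (1,4), (2,4)

α = atan 0.7 = 34.99°;  2α = 69.98°
n_0 = (+0.4386, -0.8987)
n_1 = (+0.9919, +0.1272)
n_2 = (-0.2719, +0.9623)
n_3 = (-0.9995, +0.0320)
n_4 = (-0.5879, -0.8089)
  (0,1): δ = 108.71°  ·
  (0,2): δ = 10.24°  ✓
  (0,3): δ = 62.15°  ✓
  (0,4): δ = 117.98°  ·
  (1,2): δ = 81.53°  ·
  (1,3): δ = 9.14°  ✓
  (1,4): δ = 46.69°  ✓
  (2,3): δ = 107.61°  ·
  (2,4): δ = 51.79°  ✓
  (3,4): δ = 124.18°  ·
antipodal pairs: 5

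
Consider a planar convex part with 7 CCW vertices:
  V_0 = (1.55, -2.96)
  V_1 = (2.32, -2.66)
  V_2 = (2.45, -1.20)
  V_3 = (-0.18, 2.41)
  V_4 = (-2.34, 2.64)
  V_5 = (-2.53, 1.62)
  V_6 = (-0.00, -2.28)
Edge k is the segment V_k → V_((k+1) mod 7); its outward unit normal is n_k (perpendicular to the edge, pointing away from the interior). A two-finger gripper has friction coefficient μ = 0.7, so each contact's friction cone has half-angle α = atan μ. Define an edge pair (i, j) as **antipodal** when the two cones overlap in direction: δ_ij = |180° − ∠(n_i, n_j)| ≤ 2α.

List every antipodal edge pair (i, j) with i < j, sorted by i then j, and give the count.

count = 9; pairs: (0,3), (0,4), (1,4), (1,5), (2,4), (2,5), (2,6), (3,5), (3,6)

α = atan 0.7 = 34.99°;  2α = 69.98°
n_0 = (+0.3630, -0.9318)
n_1 = (+0.9961, -0.0887)
n_2 = (+0.8083, +0.5888)
n_3 = (+0.1059, +0.9944)
n_4 = (-0.9831, +0.1831)
n_5 = (-0.8389, -0.5442)
n_6 = (-0.4017, -0.9158)
  (0,1): δ = 116.37°  ·
  (0,2): δ = 75.21°  ·
  (0,3): δ = 27.36°  ✓
  (0,4): δ = 58.16°  ✓
  (0,5): δ = 101.69°  ·
  (0,6): δ = 135.03°  ·
  (1,2): δ = 138.84°  ·
  (1,3): δ = 90.99°  ·
  (1,4): δ = 5.46°  ✓
  (1,5): δ = 38.06°  ✓
  (1,6): δ = 71.40°  ·
  (2,3): δ = 132.15°  ·
  (2,4): δ = 46.63°  ✓
  (2,5): δ = 3.10°  ✓
  (2,6): δ = 30.24°  ✓
  (3,4): δ = 94.47°  ·
  (3,5): δ = 50.95°  ✓
  (3,6): δ = 17.61°  ✓
  (4,5): δ = 136.48°  ·
  (4,6): δ = 103.14°  ·
  (5,6): δ = 146.66°  ·
antipodal pairs: 9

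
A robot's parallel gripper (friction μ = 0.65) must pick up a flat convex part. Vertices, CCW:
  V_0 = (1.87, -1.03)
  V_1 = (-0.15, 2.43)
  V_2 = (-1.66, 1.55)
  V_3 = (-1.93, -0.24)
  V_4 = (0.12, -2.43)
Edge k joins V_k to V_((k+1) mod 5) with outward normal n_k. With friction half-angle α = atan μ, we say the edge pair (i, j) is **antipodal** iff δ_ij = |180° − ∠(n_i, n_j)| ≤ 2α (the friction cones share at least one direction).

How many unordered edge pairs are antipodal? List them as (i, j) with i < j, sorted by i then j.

count = 4; pairs: (0,2), (0,3), (1,4), (2,4)

α = atan 0.65 = 33.02°;  2α = 66.05°
n_0 = (+0.8636, +0.5042)
n_1 = (-0.5035, +0.8640)
n_2 = (-0.9888, +0.1492)
n_3 = (-0.7301, -0.6834)
n_4 = (+0.6247, -0.7809)
  (0,1): δ = 90.04°  ·
  (0,2): δ = 38.85°  ✓
  (0,3): δ = 12.83°  ✓
  (0,4): δ = 98.38°  ·
  (1,2): δ = 128.81°  ·
  (1,3): δ = 77.12°  ·
  (1,4): δ = 8.43°  ✓
  (2,3): δ = 128.31°  ·
  (2,4): δ = 42.76°  ✓
  (3,4): δ = 94.45°  ·
antipodal pairs: 4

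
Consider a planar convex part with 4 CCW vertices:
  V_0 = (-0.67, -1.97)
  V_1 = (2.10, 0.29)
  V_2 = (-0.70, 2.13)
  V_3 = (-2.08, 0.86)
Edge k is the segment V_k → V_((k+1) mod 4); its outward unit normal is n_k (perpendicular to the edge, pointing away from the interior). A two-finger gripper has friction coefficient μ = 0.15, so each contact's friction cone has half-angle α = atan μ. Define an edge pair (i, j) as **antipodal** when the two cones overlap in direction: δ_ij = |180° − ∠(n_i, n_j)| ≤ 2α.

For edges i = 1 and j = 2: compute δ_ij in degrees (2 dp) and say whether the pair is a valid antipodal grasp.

α = atan 0.15 = 8.53°;  2α = 17.06°
edge 1: e_1 = (-2.80, +1.84);  n_1 = (+0.5492, +0.8357)
edge 2: e_2 = (-1.38, -1.27);  n_2 = (-0.6772, +0.7358)
∠(n_1, n_2) = 75.93°
δ = |180° − 75.93°| = 104.07°
104.07° > 2α = 17.06°  →  invalid

δ = 104.07°, invalid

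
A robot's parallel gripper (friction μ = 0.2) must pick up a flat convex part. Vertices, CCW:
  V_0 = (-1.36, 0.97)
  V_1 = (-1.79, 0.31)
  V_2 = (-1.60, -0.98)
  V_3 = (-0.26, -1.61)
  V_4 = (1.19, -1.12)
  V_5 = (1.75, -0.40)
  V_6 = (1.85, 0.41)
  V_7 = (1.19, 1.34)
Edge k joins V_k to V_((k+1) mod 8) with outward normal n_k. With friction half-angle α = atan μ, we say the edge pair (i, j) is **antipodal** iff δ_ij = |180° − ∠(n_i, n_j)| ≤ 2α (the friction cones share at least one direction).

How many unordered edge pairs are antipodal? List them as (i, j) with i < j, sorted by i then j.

count = 3; pairs: (0,4), (1,5), (3,7)

α = atan 0.2 = 11.31°;  2α = 22.62°
n_0 = (-0.8379, +0.5459)
n_1 = (-0.9893, -0.1457)
n_2 = (-0.4255, -0.9050)
n_3 = (+0.3201, -0.9474)
n_4 = (+0.7894, -0.6139)
n_5 = (+0.9925, -0.1225)
n_6 = (+0.8155, +0.5787)
n_7 = (-0.1436, +0.9896)
  (0,1): δ = 138.54°  ·
  (0,2): δ = 82.10°  ·
  (0,3): δ = 38.24°  ·
  (0,4): δ = 4.79°  ✓
  (0,5): δ = 26.05°  ·
  (0,6): δ = 68.45°  ·
  (0,7): δ = 131.34°  ·
  (1,2): δ = 123.56°  ·
  (1,3): δ = 79.71°  ·
  (1,4): δ = 46.25°  ·
  (1,5): δ = 15.42°  ✓
  (1,6): δ = 26.98°  ·
  (1,7): δ = 89.88°  ·
  (2,3): δ = 136.15°  ·
  (2,4): δ = 102.69°  ·
  (2,5): δ = 71.86°  ·
  (2,6): δ = 29.46°  ·
  (2,7): δ = 33.44°  ·
  (3,4): δ = 146.55°  ·
  (3,5): δ = 115.71°  ·
  (3,6): δ = 73.31°  ·
  (3,7): δ = 10.42°  ✓
  (4,5): δ = 149.16°  ·
  (4,6): δ = 106.76°  ·
  (4,7): δ = 43.87°  ·
  (5,6): δ = 137.60°  ·
  (5,7): δ = 74.71°  ·
  (6,7): δ = 117.11°  ·
antipodal pairs: 3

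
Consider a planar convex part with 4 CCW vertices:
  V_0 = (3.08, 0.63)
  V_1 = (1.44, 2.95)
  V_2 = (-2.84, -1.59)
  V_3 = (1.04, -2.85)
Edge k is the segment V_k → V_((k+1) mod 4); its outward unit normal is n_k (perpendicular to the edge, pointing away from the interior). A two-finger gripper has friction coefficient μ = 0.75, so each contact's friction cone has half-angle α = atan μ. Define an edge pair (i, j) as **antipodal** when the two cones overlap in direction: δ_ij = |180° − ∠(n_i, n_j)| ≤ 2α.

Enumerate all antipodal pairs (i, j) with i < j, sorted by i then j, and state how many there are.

count = 3; pairs: (0,2), (1,2), (1,3)

α = atan 0.75 = 36.87°;  2α = 73.74°
n_0 = (+0.8166, +0.5772)
n_1 = (-0.7276, +0.6860)
n_2 = (-0.3089, -0.9511)
n_3 = (+0.8627, -0.5057)
  (0,1): δ = 78.57°  ·
  (0,2): δ = 36.75°  ✓
  (0,3): δ = 114.36°  ·
  (1,2): δ = 64.68°  ✓
  (1,3): δ = 12.93°  ✓
  (2,3): δ = 102.39°  ·
antipodal pairs: 3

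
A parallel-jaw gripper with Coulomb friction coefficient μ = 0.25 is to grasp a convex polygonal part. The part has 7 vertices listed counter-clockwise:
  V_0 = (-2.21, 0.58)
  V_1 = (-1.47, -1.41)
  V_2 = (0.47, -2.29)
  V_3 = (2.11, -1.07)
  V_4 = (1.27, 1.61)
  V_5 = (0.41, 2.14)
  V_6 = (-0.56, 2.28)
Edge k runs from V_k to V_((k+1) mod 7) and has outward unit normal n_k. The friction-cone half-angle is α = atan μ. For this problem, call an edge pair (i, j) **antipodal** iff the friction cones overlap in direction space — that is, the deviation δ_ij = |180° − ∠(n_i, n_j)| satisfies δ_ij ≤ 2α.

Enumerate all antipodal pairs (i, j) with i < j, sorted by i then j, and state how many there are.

count = 4; pairs: (0,3), (1,4), (1,5), (2,6)

α = atan 0.25 = 14.04°;  2α = 28.07°
n_0 = (-0.9373, -0.3485)
n_1 = (-0.4131, -0.9107)
n_2 = (+0.5969, -0.8023)
n_3 = (+0.9542, +0.2991)
n_4 = (+0.5246, +0.8513)
n_5 = (+0.1428, +0.9897)
n_6 = (-0.7176, +0.6965)
  (0,1): δ = 134.80°  ·
  (0,2): δ = 73.75°  ·
  (0,3): δ = 3.00°  ✓
  (0,4): δ = 37.96°  ·
  (0,5): δ = 61.39°  ·
  (0,6): δ = 115.46°  ·
  (1,2): δ = 118.95°  ·
  (1,3): δ = 48.20°  ·
  (1,4): δ = 7.25°  ✓
  (1,5): δ = 16.19°  ✓
  (1,6): δ = 70.25°  ·
  (2,3): δ = 109.24°  ·
  (2,4): δ = 68.29°  ·
  (2,5): δ = 44.86°  ·
  (2,6): δ = 9.21°  ✓
  (3,4): δ = 139.05°  ·
  (3,5): δ = 115.62°  ·
  (3,6): δ = 61.55°  ·
  (4,5): δ = 156.57°  ·
  (4,6): δ = 102.50°  ·
  (5,6): δ = 125.93°  ·
antipodal pairs: 4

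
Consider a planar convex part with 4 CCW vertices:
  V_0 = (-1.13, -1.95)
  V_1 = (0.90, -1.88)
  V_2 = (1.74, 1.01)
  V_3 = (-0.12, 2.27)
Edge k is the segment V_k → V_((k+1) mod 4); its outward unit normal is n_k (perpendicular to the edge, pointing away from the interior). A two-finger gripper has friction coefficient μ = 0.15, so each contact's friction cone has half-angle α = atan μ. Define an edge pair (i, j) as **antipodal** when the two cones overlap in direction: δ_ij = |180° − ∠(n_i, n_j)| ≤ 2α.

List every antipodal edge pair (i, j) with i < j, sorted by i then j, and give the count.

α = atan 0.15 = 8.53°;  2α = 17.06°
n_0 = (+0.0345, -0.9994)
n_1 = (+0.9603, -0.2791)
n_2 = (+0.5608, +0.8279)
n_3 = (-0.9725, +0.2328)
  (0,1): δ = 108.18°  ·
  (0,2): δ = 36.09°  ·
  (0,3): δ = 74.57°  ·
  (1,2): δ = 107.91°  ·
  (1,3): δ = 2.75°  ✓
  (2,3): δ = 69.35°  ·
antipodal pairs: 1

count = 1; pairs: (1,3)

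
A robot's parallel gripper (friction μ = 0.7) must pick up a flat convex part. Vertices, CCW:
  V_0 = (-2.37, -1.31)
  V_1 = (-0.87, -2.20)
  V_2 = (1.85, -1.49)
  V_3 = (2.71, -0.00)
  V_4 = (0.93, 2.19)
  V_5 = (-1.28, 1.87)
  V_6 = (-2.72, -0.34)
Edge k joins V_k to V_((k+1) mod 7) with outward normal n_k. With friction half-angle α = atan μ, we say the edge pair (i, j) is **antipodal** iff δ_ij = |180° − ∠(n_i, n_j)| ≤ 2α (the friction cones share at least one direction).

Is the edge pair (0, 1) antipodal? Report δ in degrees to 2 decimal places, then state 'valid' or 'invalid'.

δ = 134.69°, invalid

α = atan 0.7 = 34.99°;  2α = 69.98°
edge 0: e_0 = (+1.50, -0.89);  n_0 = (-0.5103, -0.8600)
edge 1: e_1 = (+2.72, +0.71);  n_1 = (+0.2526, -0.9676)
∠(n_0, n_1) = 45.31°
δ = |180° − 45.31°| = 134.69°
134.69° > 2α = 69.98°  →  invalid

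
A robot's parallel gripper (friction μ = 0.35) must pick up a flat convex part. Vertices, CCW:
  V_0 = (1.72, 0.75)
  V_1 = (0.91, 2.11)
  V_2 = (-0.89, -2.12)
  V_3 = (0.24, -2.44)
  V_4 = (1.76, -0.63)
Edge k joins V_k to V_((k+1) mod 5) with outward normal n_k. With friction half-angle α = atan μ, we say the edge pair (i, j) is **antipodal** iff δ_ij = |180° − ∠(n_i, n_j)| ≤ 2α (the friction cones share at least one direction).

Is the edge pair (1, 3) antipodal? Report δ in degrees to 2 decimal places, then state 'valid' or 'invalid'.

δ = 16.97°, valid

α = atan 0.35 = 19.29°;  2α = 38.58°
edge 1: e_1 = (-1.80, -4.23);  n_1 = (-0.9202, +0.3916)
edge 3: e_3 = (+1.52, +1.81);  n_3 = (+0.7658, -0.6431)
∠(n_1, n_3) = 163.03°
δ = |180° − 163.03°| = 16.97°
16.97° ≤ 2α = 38.58°  →  valid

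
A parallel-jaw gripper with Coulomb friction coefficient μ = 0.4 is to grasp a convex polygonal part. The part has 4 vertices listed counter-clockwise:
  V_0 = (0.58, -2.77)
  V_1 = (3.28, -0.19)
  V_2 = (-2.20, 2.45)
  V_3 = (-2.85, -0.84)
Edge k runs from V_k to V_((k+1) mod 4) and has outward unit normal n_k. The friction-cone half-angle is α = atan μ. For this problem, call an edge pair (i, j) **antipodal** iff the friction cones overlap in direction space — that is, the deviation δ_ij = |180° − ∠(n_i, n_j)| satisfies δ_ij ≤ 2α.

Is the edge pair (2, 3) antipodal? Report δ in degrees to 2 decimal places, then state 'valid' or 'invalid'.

α = atan 0.4 = 21.80°;  2α = 43.60°
edge 2: e_2 = (-0.65, -3.29);  n_2 = (-0.9810, +0.1938)
edge 3: e_3 = (+3.43, -1.93);  n_3 = (-0.4904, -0.8715)
∠(n_2, n_3) = 71.81°
δ = |180° − 71.81°| = 108.19°
108.19° > 2α = 43.60°  →  invalid

δ = 108.19°, invalid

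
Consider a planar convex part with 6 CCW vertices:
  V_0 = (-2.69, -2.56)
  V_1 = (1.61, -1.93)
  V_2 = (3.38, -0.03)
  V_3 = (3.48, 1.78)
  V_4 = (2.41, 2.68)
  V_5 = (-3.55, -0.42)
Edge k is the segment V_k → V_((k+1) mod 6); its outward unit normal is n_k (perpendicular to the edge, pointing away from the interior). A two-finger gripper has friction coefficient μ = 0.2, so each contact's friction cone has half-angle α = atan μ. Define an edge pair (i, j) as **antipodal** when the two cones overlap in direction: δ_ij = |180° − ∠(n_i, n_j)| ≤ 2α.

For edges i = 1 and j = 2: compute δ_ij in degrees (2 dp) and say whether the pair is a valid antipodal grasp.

α = atan 0.2 = 11.31°;  2α = 22.62°
edge 1: e_1 = (+1.77, +1.90);  n_1 = (+0.7317, -0.6816)
edge 2: e_2 = (+0.10, +1.81);  n_2 = (+0.9985, -0.0552)
∠(n_1, n_2) = 39.81°
δ = |180° − 39.81°| = 140.19°
140.19° > 2α = 22.62°  →  invalid

δ = 140.19°, invalid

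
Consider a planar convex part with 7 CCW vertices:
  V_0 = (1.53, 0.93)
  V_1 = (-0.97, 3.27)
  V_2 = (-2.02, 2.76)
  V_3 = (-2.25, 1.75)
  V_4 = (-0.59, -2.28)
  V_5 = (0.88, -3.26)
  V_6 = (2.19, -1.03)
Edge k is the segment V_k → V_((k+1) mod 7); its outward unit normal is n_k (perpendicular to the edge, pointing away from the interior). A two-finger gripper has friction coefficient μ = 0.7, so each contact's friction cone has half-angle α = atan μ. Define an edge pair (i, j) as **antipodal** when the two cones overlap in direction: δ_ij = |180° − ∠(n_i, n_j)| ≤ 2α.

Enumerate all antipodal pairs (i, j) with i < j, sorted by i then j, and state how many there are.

count = 10; pairs: (0,2), (0,3), (0,4), (1,4), (1,5), (2,5), (2,6), (3,5), (3,6), (4,6)

α = atan 0.7 = 34.99°;  2α = 69.98°
n_0 = (+0.6834, +0.7301)
n_1 = (-0.4369, +0.8995)
n_2 = (-0.9750, +0.2220)
n_3 = (-0.9246, -0.3809)
n_4 = (-0.5547, -0.8321)
n_5 = (+0.8622, -0.5065)
n_6 = (+0.9477, +0.3191)
  (0,1): δ = 110.99°  ·
  (0,2): δ = 59.72°  ✓
  (0,3): δ = 24.51°  ✓
  (0,4): δ = 9.42°  ✓
  (0,5): δ = 102.67°  ·
  (0,6): δ = 151.72°  ·
  (1,2): δ = 128.74°  ·
  (1,3): δ = 93.52°  ·
  (1,4): δ = 59.60°  ✓
  (1,5): δ = 33.66°  ✓
  (1,6): δ = 82.70°  ·
  (2,3): δ = 144.78°  ·
  (2,4): δ = 110.86°  ·
  (2,5): δ = 17.60°  ✓
  (2,6): δ = 31.44°  ✓
  (3,4): δ = 146.08°  ·
  (3,5): δ = 52.82°  ✓
  (3,6): δ = 3.78°  ✓
  (4,5): δ = 86.74°  ·
  (4,6): δ = 37.70°  ✓
  (5,6): δ = 130.96°  ·
antipodal pairs: 10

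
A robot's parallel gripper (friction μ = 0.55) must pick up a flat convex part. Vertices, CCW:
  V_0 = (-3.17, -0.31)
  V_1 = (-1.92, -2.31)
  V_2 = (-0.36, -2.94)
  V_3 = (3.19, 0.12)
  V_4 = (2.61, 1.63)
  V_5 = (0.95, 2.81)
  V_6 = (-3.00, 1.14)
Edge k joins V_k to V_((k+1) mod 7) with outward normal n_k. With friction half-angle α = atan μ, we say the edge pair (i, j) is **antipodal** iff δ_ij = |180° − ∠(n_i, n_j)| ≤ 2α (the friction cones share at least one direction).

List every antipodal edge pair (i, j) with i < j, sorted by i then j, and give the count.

count = 8; pairs: (0,3), (0,4), (1,3), (1,4), (1,5), (2,5), (2,6), (3,6)

α = atan 0.55 = 28.81°;  2α = 57.62°
n_0 = (-0.8480, -0.5300)
n_1 = (-0.3745, -0.9272)
n_2 = (+0.6529, -0.7574)
n_3 = (+0.9335, +0.3586)
n_4 = (+0.5794, +0.8151)
n_5 = (-0.3894, +0.9211)
n_6 = (-0.9932, +0.1164)
  (0,1): δ = 144.00°  ·
  (0,2): δ = 81.24°  ·
  (0,3): δ = 10.99°  ✓
  (0,4): δ = 22.59°  ✓
  (0,5): δ = 80.91°  ·
  (0,6): δ = 141.31°  ·
  (1,2): δ = 117.25°  ·
  (1,3): δ = 47.00°  ✓
  (1,4): δ = 13.42°  ✓
  (1,5): δ = 44.91°  ✓
  (1,6): δ = 105.30°  ·
  (2,3): δ = 109.75°  ·
  (2,4): δ = 76.17°  ·
  (2,5): δ = 17.84°  ✓
  (2,6): δ = 42.55°  ✓
  (3,4): δ = 146.42°  ·
  (3,5): δ = 88.09°  ·
  (3,6): δ = 27.70°  ✓
  (4,5): δ = 121.68°  ·
  (4,6): δ = 61.28°  ·
  (5,6): δ = 119.60°  ·
antipodal pairs: 8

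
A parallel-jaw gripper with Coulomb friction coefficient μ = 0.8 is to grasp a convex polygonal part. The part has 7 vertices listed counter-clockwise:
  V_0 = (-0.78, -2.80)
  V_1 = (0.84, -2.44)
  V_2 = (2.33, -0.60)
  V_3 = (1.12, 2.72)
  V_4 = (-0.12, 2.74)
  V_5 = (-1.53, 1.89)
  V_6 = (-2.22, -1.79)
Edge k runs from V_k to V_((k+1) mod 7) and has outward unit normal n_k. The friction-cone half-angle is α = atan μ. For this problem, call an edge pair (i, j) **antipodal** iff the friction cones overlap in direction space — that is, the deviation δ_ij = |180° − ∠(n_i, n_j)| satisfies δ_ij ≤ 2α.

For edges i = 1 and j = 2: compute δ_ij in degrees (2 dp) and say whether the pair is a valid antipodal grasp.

α = atan 0.8 = 38.66°;  2α = 77.32°
edge 1: e_1 = (+1.49, +1.84);  n_1 = (+0.7771, -0.6293)
edge 2: e_2 = (-1.21, +3.32);  n_2 = (+0.9395, +0.3424)
∠(n_1, n_2) = 59.02°
δ = |180° − 59.02°| = 120.98°
120.98° > 2α = 77.32°  →  invalid

δ = 120.98°, invalid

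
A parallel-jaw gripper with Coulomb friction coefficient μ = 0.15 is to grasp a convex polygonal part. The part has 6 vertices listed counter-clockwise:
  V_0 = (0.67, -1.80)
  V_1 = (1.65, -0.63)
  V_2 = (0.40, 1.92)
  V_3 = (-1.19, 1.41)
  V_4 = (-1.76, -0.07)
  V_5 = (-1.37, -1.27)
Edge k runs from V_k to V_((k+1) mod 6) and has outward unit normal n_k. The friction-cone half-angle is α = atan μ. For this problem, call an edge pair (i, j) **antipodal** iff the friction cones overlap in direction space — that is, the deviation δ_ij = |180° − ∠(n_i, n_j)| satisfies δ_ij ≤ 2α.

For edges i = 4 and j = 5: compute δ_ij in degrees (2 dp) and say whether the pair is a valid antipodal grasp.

α = atan 0.15 = 8.53°;  2α = 17.06°
edge 4: e_4 = (+0.39, -1.20);  n_4 = (-0.9510, -0.3091)
edge 5: e_5 = (+2.04, -0.53);  n_5 = (-0.2515, -0.9679)
∠(n_4, n_5) = 57.43°
δ = |180° − 57.43°| = 122.57°
122.57° > 2α = 17.06°  →  invalid

δ = 122.57°, invalid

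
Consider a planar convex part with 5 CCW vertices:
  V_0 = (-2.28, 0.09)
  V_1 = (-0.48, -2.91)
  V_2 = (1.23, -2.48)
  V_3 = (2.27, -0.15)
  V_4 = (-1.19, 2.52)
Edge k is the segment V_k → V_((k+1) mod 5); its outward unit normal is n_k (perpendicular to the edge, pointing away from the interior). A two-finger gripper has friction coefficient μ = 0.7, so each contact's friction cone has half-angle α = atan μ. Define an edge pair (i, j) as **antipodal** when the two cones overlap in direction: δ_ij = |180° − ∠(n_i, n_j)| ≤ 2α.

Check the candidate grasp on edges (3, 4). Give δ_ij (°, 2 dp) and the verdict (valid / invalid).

δ = 76.50°, invalid

α = atan 0.7 = 34.99°;  2α = 69.98°
edge 3: e_3 = (-3.46, +2.67);  n_3 = (+0.6109, +0.7917)
edge 4: e_4 = (-1.09, -2.43);  n_4 = (-0.9124, +0.4093)
∠(n_3, n_4) = 103.50°
δ = |180° − 103.50°| = 76.50°
76.50° > 2α = 69.98°  →  invalid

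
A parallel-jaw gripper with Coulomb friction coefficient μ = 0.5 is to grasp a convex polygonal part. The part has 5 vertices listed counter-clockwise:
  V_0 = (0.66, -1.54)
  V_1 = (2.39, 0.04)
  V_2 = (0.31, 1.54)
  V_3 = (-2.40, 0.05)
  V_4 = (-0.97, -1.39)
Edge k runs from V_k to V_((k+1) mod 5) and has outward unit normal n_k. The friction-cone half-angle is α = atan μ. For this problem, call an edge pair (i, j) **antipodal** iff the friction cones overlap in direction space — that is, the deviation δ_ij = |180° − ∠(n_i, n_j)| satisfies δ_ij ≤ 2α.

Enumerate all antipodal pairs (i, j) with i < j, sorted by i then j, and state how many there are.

α = atan 0.5 = 26.57°;  2α = 53.13°
n_0 = (+0.6744, -0.7384)
n_1 = (+0.5849, +0.8111)
n_2 = (-0.4818, +0.8763)
n_3 = (-0.7096, -0.7046)
n_4 = (-0.0916, -0.9958)
  (0,1): δ = 78.20°  ·
  (0,2): δ = 13.60°  ✓
  (0,3): δ = 92.40°  ·
  (0,4): δ = 132.34°  ·
  (1,2): δ = 115.40°  ·
  (1,3): δ = 9.40°  ✓
  (1,4): δ = 30.54°  ✓
  (2,3): δ = 74.00°  ·
  (2,4): δ = 34.06°  ✓
  (3,4): δ = 140.06°  ·
antipodal pairs: 4

count = 4; pairs: (0,2), (1,3), (1,4), (2,4)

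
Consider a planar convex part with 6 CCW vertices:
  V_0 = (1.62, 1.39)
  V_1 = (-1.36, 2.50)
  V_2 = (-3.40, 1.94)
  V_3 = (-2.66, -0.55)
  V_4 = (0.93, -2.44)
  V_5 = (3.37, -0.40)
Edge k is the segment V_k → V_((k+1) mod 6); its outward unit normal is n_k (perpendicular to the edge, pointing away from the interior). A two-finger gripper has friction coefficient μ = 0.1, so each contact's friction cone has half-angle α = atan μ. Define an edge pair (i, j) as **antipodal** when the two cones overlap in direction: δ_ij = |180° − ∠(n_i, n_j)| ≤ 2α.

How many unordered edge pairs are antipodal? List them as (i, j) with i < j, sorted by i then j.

count = 1; pairs: (0,3)

α = atan 0.1 = 5.71°;  2α = 11.42°
n_0 = (+0.3491, +0.9371)
n_1 = (-0.2647, +0.9643)
n_2 = (-0.9586, -0.2849)
n_3 = (-0.4658, -0.8849)
n_4 = (+0.6414, -0.7672)
n_5 = (+0.7151, +0.6991)
  (0,1): δ = 144.22°  ·
  (0,2): δ = 53.02°  ·
  (0,3): δ = 7.34°  ✓
  (0,4): δ = 60.33°  ·
  (0,5): δ = 154.78°  ·
  (1,2): δ = 88.80°  ·
  (1,3): δ = 43.12°  ·
  (1,4): δ = 24.55°  ·
  (1,5): δ = 119.00°  ·
  (2,3): δ = 134.32°  ·
  (2,4): δ = 66.65°  ·
  (2,5): δ = 27.80°  ·
  (3,4): δ = 112.34°  ·
  (3,5): δ = 17.88°  ·
  (4,5): δ = 85.55°  ·
antipodal pairs: 1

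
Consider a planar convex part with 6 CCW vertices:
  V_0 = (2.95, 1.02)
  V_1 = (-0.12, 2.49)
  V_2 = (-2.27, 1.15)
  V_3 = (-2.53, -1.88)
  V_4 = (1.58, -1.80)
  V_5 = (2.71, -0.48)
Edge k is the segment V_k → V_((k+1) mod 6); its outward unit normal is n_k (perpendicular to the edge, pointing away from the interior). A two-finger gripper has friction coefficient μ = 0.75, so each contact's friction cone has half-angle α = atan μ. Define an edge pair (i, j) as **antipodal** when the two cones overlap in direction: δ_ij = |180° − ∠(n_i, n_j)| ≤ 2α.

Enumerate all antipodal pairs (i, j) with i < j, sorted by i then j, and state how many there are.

α = atan 0.75 = 36.87°;  2α = 73.74°
n_0 = (+0.4319, +0.9019)
n_1 = (-0.5289, +0.8487)
n_2 = (-0.9963, +0.0855)
n_3 = (+0.0195, -0.9998)
n_4 = (+0.7597, -0.6503)
n_5 = (+0.9874, -0.1580)
  (0,1): δ = 122.48°  ·
  (0,2): δ = 69.32°  ✓
  (0,3): δ = 26.70°  ✓
  (0,4): δ = 75.02°  ·
  (0,5): δ = 106.50°  ·
  (1,2): δ = 126.84°  ·
  (1,3): δ = 30.82°  ✓
  (1,4): δ = 17.50°  ✓
  (1,5): δ = 48.98°  ✓
  (2,3): δ = 83.98°  ·
  (2,4): δ = 35.66°  ✓
  (2,5): δ = 4.19°  ✓
  (3,4): δ = 131.68°  ·
  (3,5): δ = 100.21°  ·
  (4,5): δ = 148.52°  ·
antipodal pairs: 7

count = 7; pairs: (0,2), (0,3), (1,3), (1,4), (1,5), (2,4), (2,5)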